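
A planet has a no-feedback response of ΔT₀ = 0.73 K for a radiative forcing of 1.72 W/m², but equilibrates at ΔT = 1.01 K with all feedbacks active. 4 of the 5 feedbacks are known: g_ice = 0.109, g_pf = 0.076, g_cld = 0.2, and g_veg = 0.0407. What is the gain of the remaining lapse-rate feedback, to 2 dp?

-0.15

Amplification A = ΔT/ΔT₀ = 1.01/0.73 = 1.384.
Total gain g = 1 − 1/A = 1 − 1/1.384 = 0.2775.
Known gains sum to 0.109 + 0.076 + 0.2 + 0.0407 = 0.4257.
g_lr = 0.2775 − 0.4257 = -0.15.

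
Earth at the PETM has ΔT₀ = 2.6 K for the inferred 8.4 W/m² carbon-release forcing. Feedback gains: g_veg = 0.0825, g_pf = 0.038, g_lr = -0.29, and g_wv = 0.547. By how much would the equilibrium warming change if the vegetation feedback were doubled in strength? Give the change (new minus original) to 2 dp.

0.64 K

Original: g = 0.3775, ΔT = 2.6/(1−0.3775) = 4.1767 K.
With doubled vegetation: g' = 0.46, ΔT' = 2.6/(1−0.46) = 4.8148 K.
Change = 4.8148 − 4.1767 = 0.64 K.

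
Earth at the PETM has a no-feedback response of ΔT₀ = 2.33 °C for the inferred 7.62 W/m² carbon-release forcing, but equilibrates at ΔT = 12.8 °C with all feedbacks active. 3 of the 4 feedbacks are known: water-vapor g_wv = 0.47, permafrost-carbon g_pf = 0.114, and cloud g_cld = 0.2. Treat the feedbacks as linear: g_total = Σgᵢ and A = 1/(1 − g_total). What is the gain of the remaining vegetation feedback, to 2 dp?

Amplification A = ΔT/ΔT₀ = 12.8/2.33 = 5.494.
Total gain g = 1 − 1/A = 1 − 1/5.494 = 0.818.
Known gains sum to 0.47 + 0.114 + 0.2 = 0.784.
g_veg = 0.818 − 0.784 = 0.03.

0.03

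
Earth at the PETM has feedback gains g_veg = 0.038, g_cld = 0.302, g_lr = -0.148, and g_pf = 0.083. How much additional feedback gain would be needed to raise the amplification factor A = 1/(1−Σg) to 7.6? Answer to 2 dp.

Current total gain = 0.275.
Target gain for A = 7.6: g* = 1 − 1/7.6 = 0.8684.
Additional gain needed = 0.8684 − 0.275 = 0.59.

0.59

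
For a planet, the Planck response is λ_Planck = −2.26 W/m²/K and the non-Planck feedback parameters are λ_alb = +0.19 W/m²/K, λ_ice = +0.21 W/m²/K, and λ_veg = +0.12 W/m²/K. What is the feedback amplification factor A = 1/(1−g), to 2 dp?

1.30

Convert to gains: g_alb = 0.19/2.26 = 0.08407; g_ice = 0.21/2.26 = 0.09292; g_veg = 0.12/2.26 = 0.0531.
Total gain g = 0.23009.
A = 1/(1 − 0.23009) = 1.30.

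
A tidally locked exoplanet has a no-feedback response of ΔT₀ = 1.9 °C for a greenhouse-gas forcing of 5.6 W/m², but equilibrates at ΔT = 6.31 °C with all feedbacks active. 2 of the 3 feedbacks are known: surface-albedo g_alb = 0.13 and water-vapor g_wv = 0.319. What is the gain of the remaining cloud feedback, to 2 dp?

0.25

Amplification A = ΔT/ΔT₀ = 6.31/1.9 = 3.321.
Total gain g = 1 − 1/A = 1 − 1/3.321 = 0.6989.
Known gains sum to 0.13 + 0.319 = 0.449.
g_cld = 0.6989 − 0.449 = 0.25.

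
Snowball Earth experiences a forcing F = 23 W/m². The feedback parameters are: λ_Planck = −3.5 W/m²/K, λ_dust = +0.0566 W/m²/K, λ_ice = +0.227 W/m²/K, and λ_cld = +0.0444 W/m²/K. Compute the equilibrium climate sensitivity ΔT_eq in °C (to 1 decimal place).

Net feedback parameter λ = (−3.5) + (+0.0566) + (+0.227) + (+0.0444) = -3.172 W/m²/K.
ΔT = −F/λ = −23/(-3.172) = 7.3 °C.

7.3 °C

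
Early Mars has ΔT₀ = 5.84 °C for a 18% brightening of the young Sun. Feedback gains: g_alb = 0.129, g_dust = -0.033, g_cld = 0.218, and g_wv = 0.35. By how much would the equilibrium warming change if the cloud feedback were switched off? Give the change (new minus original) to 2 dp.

-6.84 °C

Original: g = 0.664, ΔT = 5.84/(1−0.664) = 17.3810 °C.
Without cloud: g' = 0.446, ΔT' = 5.84/(1−0.446) = 10.5415 °C.
Change = 10.5415 − 17.3810 = -6.84 °C.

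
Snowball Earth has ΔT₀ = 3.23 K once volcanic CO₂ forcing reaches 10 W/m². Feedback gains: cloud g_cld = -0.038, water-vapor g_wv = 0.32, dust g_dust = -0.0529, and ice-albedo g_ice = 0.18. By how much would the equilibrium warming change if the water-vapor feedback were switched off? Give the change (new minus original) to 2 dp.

-1.92 K

Original: g = 0.4091, ΔT = 3.23/(1−0.4091) = 5.4662 K.
Without water-vapor: g' = 0.0891, ΔT' = 3.23/(1−0.0891) = 3.5459 K.
Change = 3.5459 − 5.4662 = -1.92 K.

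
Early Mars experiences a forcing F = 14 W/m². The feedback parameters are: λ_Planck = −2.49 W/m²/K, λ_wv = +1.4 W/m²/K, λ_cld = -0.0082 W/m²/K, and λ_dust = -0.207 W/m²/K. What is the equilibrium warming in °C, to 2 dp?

Net feedback parameter λ = (−2.49) + (+1.4) + (-0.0082) + (-0.207) = -1.3052 W/m²/K.
ΔT = −F/λ = −14/(-1.3052) = 10.73 °C.

10.73 °C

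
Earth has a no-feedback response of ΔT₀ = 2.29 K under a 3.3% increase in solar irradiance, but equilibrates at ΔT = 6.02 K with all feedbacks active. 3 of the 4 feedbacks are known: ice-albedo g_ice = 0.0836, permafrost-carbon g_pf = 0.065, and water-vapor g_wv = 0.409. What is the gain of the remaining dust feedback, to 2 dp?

0.06

Amplification A = ΔT/ΔT₀ = 6.02/2.29 = 2.629.
Total gain g = 1 − 1/A = 1 − 1/2.629 = 0.6196.
Known gains sum to 0.0836 + 0.065 + 0.409 = 0.5576.
g_dust = 0.6196 − 0.5576 = 0.06.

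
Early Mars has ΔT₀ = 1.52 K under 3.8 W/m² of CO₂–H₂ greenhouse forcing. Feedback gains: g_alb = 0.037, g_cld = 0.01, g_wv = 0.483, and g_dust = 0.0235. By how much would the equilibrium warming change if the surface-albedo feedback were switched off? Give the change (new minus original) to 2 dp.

Original: g = 0.5535, ΔT = 1.52/(1−0.5535) = 3.4043 K.
Without surface-albedo: g' = 0.5165, ΔT' = 1.52/(1−0.5165) = 3.1437 K.
Change = 3.1437 − 3.4043 = -0.26 K.

-0.26 K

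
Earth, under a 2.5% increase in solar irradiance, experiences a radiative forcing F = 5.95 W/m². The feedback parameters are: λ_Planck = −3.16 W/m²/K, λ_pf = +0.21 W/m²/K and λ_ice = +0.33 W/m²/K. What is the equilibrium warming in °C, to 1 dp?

2.3 °C

Net feedback parameter λ = (−3.16) + (+0.21) + (+0.33) = -2.62 W/m²/K.
ΔT = −F/λ = −5.95/(-2.62) = 2.3 °C.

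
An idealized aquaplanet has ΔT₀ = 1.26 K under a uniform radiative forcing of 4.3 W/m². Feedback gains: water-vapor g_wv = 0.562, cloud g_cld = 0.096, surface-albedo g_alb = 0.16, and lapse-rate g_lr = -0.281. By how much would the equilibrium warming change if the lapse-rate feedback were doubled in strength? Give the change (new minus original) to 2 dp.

Original: g = 0.537, ΔT = 1.26/(1−0.537) = 2.7214 K.
With doubled lapse-rate: g' = 0.256, ΔT' = 1.26/(1−0.256) = 1.6935 K.
Change = 1.6935 − 2.7214 = -1.03 K.

-1.03 K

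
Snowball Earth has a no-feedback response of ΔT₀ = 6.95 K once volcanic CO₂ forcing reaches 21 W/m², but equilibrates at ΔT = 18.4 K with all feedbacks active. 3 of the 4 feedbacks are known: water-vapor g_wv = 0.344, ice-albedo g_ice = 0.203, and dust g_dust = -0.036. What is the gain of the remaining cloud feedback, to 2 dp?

0.11

Amplification A = ΔT/ΔT₀ = 18.4/6.95 = 2.647.
Total gain g = 1 − 1/A = 1 − 1/2.647 = 0.6222.
Known gains sum to 0.344 + 0.203 − 0.036 = 0.511.
g_cld = 0.6222 − 0.511 = 0.11.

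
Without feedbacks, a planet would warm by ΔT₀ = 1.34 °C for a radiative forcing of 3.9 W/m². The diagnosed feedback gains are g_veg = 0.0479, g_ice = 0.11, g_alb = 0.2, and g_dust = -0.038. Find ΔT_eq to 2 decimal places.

1.97 °C

Total gain g = 0.0479 + 0.11 + 0.2 − 0.038 = 0.3199.
Amplification A = 1/(1 − 0.3199) = 1.47.
ΔT = 1.34 × 1.47 = 1.97 °C.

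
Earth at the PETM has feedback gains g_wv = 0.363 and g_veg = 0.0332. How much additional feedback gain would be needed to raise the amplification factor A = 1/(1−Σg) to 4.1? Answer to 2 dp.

0.36

Current total gain = 0.3962.
Target gain for A = 4.1: g* = 1 − 1/4.1 = 0.7561.
Additional gain needed = 0.7561 − 0.3962 = 0.36.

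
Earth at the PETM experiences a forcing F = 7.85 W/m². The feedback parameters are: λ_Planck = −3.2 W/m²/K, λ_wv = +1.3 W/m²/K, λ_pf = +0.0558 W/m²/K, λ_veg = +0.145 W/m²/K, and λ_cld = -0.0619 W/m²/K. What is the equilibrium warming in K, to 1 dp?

4.5 K

Net feedback parameter λ = (−3.2) + (+1.3) + (+0.0558) + (+0.145) + (-0.0619) = -1.7611 W/m²/K.
ΔT = −F/λ = −7.85/(-1.7611) = 4.5 K.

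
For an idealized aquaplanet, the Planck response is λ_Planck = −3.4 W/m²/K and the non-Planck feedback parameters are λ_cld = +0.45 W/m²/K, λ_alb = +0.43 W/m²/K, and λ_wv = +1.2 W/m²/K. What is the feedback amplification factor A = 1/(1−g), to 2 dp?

2.58

Convert to gains: g_cld = 0.45/3.4 = 0.1324; g_alb = 0.43/3.4 = 0.1265; g_wv = 1.2/3.4 = 0.3529.
Total gain g = 0.6118.
A = 1/(1 − 0.6118) = 2.58.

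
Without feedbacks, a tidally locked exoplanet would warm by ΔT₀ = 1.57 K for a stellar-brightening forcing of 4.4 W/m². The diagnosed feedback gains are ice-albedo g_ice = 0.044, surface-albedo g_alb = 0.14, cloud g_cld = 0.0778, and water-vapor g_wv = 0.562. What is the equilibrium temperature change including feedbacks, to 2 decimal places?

8.91 K

Total gain g = 0.044 + 0.14 + 0.0778 + 0.562 = 0.8238.
Amplification A = 1/(1 − 0.8238) = 5.675.
ΔT = 1.57 × 5.675 = 8.91 K.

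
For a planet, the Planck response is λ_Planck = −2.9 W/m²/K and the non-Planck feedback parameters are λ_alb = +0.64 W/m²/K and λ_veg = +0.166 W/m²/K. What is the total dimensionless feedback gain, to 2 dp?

0.28

Convert to gains: g_alb = 0.64/2.9 = 0.2207; g_veg = 0.166/2.9 = 0.05724.
Total gain g = 0.27794.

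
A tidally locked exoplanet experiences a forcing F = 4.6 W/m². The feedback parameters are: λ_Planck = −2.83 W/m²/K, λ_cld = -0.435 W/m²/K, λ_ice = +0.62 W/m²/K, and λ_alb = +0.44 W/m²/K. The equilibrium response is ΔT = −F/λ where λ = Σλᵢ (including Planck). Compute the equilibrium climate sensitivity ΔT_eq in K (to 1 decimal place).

Net feedback parameter λ = (−2.83) + (-0.435) + (+0.62) + (+0.44) = -2.205 W/m²/K.
ΔT = −F/λ = −4.6/(-2.205) = 2.1 K.

2.1 K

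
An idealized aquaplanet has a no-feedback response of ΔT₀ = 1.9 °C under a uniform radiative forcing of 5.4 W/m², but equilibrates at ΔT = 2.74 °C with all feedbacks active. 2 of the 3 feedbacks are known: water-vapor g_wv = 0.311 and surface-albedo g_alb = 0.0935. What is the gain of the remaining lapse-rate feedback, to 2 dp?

Amplification A = ΔT/ΔT₀ = 2.74/1.9 = 1.442.
Total gain g = 1 − 1/A = 1 − 1/1.442 = 0.3065.
Known gains sum to 0.311 + 0.0935 = 0.4045.
g_lr = 0.3065 − 0.4045 = -0.10.

-0.10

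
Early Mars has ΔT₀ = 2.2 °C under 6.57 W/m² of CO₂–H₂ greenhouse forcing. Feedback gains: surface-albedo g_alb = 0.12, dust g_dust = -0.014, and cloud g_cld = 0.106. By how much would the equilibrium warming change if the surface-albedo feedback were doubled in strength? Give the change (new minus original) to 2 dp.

Original: g = 0.212, ΔT = 2.2/(1−0.212) = 2.7919 °C.
With doubled surface-albedo: g' = 0.332, ΔT' = 2.2/(1−0.332) = 3.2934 °C.
Change = 3.2934 − 2.7919 = 0.50 °C.

0.50 °C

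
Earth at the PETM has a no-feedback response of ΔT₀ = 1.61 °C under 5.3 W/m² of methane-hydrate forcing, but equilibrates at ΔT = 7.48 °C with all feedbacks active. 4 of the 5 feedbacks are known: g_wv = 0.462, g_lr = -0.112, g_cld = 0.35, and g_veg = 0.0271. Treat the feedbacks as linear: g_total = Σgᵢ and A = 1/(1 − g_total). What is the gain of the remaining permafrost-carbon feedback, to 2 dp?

Amplification A = ΔT/ΔT₀ = 7.48/1.61 = 4.646.
Total gain g = 1 − 1/A = 1 − 1/4.646 = 0.7848.
Known gains sum to 0.462 − 0.112 + 0.35 + 0.0271 = 0.7271.
g_pf = 0.7848 − 0.7271 = 0.06.

0.06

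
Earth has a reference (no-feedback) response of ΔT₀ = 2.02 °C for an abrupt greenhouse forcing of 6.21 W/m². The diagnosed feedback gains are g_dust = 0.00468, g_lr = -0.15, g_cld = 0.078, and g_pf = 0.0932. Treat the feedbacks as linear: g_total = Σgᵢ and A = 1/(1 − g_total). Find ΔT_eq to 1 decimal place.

2.1 °C

Total gain g = 0.00468 − 0.15 + 0.078 + 0.0932 = 0.02588.
Amplification A = 1/(1 − 0.02588) = 1.027.
ΔT = 2.02 × 1.027 = 2.1 °C.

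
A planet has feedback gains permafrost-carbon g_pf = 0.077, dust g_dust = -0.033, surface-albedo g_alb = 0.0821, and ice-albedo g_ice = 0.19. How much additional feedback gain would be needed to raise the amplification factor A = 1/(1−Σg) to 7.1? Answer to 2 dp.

Current total gain = 0.3161.
Target gain for A = 7.1: g* = 1 − 1/7.1 = 0.8592.
Additional gain needed = 0.8592 − 0.3161 = 0.54.

0.54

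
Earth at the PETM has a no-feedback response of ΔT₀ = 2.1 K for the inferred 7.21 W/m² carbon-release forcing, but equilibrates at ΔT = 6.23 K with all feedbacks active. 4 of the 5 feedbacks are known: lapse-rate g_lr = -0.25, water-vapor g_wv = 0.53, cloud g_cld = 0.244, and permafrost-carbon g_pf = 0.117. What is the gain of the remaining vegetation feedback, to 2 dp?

0.02

Amplification A = ΔT/ΔT₀ = 6.23/2.1 = 2.967.
Total gain g = 1 − 1/A = 1 − 1/2.967 = 0.663.
Known gains sum to -0.25 + 0.53 + 0.244 + 0.117 = 0.641.
g_veg = 0.663 − 0.641 = 0.02.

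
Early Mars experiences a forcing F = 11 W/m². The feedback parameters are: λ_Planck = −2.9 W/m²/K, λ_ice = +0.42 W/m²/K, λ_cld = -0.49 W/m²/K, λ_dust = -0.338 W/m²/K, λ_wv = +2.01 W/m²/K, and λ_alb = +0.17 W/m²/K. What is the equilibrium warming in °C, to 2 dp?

9.75 °C

Net feedback parameter λ = (−2.9) + (+0.42) + (-0.49) + (-0.338) + (+2.01) + (+0.17) = -1.128 W/m²/K.
ΔT = −F/λ = −11/(-1.128) = 9.75 °C.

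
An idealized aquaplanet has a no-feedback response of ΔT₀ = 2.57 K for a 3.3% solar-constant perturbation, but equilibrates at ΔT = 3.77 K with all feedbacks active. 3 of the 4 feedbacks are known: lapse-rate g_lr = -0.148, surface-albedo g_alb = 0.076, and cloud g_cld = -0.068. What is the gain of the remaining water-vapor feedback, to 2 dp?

Amplification A = ΔT/ΔT₀ = 3.77/2.57 = 1.467.
Total gain g = 1 − 1/A = 1 − 1/1.467 = 0.3183.
Known gains sum to -0.148 + 0.076 − 0.068 = -0.14.
g_wv = 0.3183 + 0.14 = 0.46.

0.46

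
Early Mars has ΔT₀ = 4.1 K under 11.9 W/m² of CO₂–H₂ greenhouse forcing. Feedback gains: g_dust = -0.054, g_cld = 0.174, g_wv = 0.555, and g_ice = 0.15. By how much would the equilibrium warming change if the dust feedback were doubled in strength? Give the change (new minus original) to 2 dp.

-5.52 K

Original: g = 0.825, ΔT = 4.1/(1−0.825) = 23.4286 K.
With doubled dust: g' = 0.771, ΔT' = 4.1/(1−0.771) = 17.9039 K.
Change = 17.9039 − 23.4286 = -5.52 K.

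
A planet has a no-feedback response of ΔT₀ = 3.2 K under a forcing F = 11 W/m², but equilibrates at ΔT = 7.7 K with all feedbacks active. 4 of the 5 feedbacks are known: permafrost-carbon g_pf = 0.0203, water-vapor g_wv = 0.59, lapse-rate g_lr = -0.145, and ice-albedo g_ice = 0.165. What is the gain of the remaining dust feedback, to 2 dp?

Amplification A = ΔT/ΔT₀ = 7.7/3.2 = 2.406.
Total gain g = 1 − 1/A = 1 − 1/2.406 = 0.5844.
Known gains sum to 0.0203 + 0.59 − 0.145 + 0.165 = 0.6303.
g_dust = 0.5844 − 0.6303 = -0.05.

-0.05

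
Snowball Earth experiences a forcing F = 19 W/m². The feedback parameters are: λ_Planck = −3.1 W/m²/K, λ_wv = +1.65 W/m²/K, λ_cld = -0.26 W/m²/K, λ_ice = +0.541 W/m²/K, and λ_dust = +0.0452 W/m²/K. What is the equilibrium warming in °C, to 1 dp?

16.9 °C

Net feedback parameter λ = (−3.1) + (+1.65) + (-0.26) + (+0.541) + (+0.0452) = -1.1238 W/m²/K.
ΔT = −F/λ = −19/(-1.1238) = 16.9 °C.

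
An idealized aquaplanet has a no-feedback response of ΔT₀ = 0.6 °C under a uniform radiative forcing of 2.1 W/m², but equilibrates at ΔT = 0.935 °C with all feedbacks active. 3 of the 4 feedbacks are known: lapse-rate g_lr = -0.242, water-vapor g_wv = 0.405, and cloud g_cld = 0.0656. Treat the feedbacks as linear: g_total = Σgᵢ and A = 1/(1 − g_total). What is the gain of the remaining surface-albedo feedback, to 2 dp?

0.13

Amplification A = ΔT/ΔT₀ = 0.935/0.6 = 1.558.
Total gain g = 1 − 1/A = 1 − 1/1.558 = 0.3582.
Known gains sum to -0.242 + 0.405 + 0.0656 = 0.2286.
g_alb = 0.3582 − 0.2286 = 0.13.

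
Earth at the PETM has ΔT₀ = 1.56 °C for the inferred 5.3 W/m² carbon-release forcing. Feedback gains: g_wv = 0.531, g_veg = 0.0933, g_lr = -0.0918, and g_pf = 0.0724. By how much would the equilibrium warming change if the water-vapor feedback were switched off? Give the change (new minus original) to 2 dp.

-2.26 °C

Original: g = 0.6049, ΔT = 1.56/(1−0.6049) = 3.9484 °C.
Without water-vapor: g' = 0.0739, ΔT' = 1.56/(1−0.0739) = 1.6845 °C.
Change = 1.6845 − 3.9484 = -2.26 °C.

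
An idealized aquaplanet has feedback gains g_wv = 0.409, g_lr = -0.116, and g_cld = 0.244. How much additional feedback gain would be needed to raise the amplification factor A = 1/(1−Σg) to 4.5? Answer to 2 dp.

Current total gain = 0.537.
Target gain for A = 4.5: g* = 1 − 1/4.5 = 0.7778.
Additional gain needed = 0.7778 − 0.537 = 0.24.

0.24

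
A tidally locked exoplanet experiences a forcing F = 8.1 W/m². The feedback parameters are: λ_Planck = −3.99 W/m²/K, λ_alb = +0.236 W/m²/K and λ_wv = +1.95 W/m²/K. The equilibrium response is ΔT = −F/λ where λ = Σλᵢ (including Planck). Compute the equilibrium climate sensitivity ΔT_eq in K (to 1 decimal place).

Net feedback parameter λ = (−3.99) + (+0.236) + (+1.95) = -1.804 W/m²/K.
ΔT = −F/λ = −8.1/(-1.804) = 4.5 K.

4.5 K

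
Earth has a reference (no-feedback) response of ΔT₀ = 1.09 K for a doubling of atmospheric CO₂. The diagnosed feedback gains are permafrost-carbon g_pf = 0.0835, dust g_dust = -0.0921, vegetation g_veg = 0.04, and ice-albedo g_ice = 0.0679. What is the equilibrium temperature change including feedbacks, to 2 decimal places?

1.21 K

Total gain g = 0.0835 − 0.0921 + 0.04 + 0.0679 = 0.0993.
Amplification A = 1/(1 − 0.0993) = 1.11.
ΔT = 1.09 × 1.11 = 1.21 K.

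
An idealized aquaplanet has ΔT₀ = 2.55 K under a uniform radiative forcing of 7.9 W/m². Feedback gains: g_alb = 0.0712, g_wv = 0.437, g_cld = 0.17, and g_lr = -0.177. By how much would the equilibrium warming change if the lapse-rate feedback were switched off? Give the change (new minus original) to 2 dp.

Original: g = 0.5012, ΔT = 2.55/(1−0.5012) = 5.1123 K.
Without lapse-rate: g' = 0.6782, ΔT' = 2.55/(1−0.6782) = 7.9242 K.
Change = 7.9242 − 5.1123 = 2.81 K.

2.81 K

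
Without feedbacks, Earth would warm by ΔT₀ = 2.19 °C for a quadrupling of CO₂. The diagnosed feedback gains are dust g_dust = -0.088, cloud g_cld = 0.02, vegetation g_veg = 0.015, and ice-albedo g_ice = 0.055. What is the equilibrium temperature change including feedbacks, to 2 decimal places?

Total gain g = -0.088 + 0.02 + 0.015 + 0.055 = 0.002.
Amplification A = 1/(1 − 0.002) = 1.002.
ΔT = 2.19 × 1.002 = 2.19 °C.

2.19 °C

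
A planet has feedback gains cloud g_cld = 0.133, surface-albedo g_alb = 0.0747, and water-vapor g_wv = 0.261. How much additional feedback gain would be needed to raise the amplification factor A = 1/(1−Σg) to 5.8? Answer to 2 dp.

0.36

Current total gain = 0.4687.
Target gain for A = 5.8: g* = 1 − 1/5.8 = 0.8276.
Additional gain needed = 0.8276 − 0.4687 = 0.36.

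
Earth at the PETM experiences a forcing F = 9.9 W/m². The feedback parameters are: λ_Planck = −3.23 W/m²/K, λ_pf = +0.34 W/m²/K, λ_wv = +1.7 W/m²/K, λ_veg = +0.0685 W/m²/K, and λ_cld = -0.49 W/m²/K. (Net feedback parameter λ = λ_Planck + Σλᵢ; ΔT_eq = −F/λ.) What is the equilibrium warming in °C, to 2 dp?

Net feedback parameter λ = (−3.23) + (+0.34) + (+1.7) + (+0.0685) + (-0.49) = -1.6115 W/m²/K.
ΔT = −F/λ = −9.9/(-1.6115) = 6.14 °C.

6.14 °C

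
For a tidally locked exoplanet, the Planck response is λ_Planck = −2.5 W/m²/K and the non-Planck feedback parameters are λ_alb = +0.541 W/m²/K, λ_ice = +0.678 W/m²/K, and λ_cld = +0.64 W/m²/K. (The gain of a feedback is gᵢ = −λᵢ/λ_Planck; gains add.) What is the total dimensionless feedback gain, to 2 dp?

Convert to gains: g_alb = 0.541/2.5 = 0.2164; g_ice = 0.678/2.5 = 0.2712; g_cld = 0.64/2.5 = 0.256.
Total gain g = 0.7436.

0.74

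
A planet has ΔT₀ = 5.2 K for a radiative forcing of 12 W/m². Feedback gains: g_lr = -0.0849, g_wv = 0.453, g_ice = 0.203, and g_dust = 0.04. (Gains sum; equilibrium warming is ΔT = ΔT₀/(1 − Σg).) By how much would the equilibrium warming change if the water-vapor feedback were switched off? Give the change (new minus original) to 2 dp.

-7.19 K

Original: g = 0.6111, ΔT = 5.2/(1−0.6111) = 13.3710 K.
Without water-vapor: g' = 0.1581, ΔT' = 5.2/(1−0.1581) = 6.1765 K.
Change = 6.1765 − 13.3710 = -7.19 K.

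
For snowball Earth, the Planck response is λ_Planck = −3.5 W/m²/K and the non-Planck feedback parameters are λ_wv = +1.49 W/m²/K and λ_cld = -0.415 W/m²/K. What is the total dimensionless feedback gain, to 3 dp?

0.307

Convert to gains: g_wv = 1.49/3.5 = 0.4257; g_cld = -0.415/3.5 = -0.1186.
Total gain g = 0.3071.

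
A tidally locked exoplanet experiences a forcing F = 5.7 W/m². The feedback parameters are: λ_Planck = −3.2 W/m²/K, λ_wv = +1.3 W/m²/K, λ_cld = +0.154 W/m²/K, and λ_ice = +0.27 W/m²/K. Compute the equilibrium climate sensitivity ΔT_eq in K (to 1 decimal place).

3.9 K

Net feedback parameter λ = (−3.2) + (+1.3) + (+0.154) + (+0.27) = -1.476 W/m²/K.
ΔT = −F/λ = −5.7/(-1.476) = 3.9 K.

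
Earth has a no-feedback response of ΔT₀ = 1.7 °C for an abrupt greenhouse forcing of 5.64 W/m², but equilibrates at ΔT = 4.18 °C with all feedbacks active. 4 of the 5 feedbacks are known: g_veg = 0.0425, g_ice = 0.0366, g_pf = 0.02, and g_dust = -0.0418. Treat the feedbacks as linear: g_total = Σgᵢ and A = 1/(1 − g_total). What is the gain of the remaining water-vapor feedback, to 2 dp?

0.54

Amplification A = ΔT/ΔT₀ = 4.18/1.7 = 2.459.
Total gain g = 1 − 1/A = 1 − 1/2.459 = 0.5933.
Known gains sum to 0.0425 + 0.0366 + 0.02 − 0.0418 = 0.0573.
g_wv = 0.5933 − 0.0573 = 0.54.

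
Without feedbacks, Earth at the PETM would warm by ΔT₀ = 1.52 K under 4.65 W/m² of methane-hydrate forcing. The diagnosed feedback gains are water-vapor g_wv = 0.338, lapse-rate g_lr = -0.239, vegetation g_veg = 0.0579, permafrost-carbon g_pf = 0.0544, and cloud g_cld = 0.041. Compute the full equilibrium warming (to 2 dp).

2.03 K

Total gain g = 0.338 − 0.239 + 0.0579 + 0.0544 + 0.041 = 0.2523.
Amplification A = 1/(1 − 0.2523) = 1.337.
ΔT = 1.52 × 1.337 = 2.03 K.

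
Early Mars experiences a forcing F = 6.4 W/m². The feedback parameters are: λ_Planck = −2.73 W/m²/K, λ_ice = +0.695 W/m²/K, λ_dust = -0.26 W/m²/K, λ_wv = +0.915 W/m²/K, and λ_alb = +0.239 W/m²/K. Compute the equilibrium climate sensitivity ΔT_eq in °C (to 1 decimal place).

Net feedback parameter λ = (−2.73) + (+0.695) + (-0.26) + (+0.915) + (+0.239) = -1.141 W/m²/K.
ΔT = −F/λ = −6.4/(-1.141) = 5.6 °C.

5.6 °C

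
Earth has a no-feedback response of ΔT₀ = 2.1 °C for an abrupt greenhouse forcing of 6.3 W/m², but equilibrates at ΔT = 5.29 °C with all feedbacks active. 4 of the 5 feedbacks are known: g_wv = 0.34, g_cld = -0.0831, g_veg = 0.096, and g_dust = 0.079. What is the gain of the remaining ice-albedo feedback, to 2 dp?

Amplification A = ΔT/ΔT₀ = 5.29/2.1 = 2.519.
Total gain g = 1 − 1/A = 1 − 1/2.519 = 0.603.
Known gains sum to 0.34 − 0.0831 + 0.096 + 0.079 = 0.4319.
g_ice = 0.603 − 0.4319 = 0.17.

0.17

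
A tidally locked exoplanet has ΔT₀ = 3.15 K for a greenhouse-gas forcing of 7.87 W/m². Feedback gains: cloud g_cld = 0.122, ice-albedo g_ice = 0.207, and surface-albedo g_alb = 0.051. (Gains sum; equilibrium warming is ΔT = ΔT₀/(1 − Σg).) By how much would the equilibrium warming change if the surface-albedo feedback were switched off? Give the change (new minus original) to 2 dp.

-0.39 K

Original: g = 0.38, ΔT = 3.15/(1−0.38) = 5.0806 K.
Without surface-albedo: g' = 0.329, ΔT' = 3.15/(1−0.329) = 4.6945 K.
Change = 4.6945 − 5.0806 = -0.39 K.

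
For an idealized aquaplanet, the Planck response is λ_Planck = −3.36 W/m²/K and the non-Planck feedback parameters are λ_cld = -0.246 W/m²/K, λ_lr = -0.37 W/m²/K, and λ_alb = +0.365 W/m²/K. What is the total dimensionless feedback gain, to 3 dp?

-0.075

Convert to gains: g_cld = -0.246/3.36 = -0.07321; g_lr = -0.37/3.36 = -0.1101; g_alb = 0.365/3.36 = 0.1086.
Total gain g = -0.07471.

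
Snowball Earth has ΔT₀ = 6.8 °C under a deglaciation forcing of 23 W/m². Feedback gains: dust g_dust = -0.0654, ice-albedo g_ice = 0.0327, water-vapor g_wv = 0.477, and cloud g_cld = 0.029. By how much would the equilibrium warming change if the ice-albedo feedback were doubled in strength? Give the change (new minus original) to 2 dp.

0.85 °C

Original: g = 0.4733, ΔT = 6.8/(1−0.4733) = 12.9106 °C.
With doubled ice-albedo: g' = 0.506, ΔT' = 6.8/(1−0.506) = 13.7652 °C.
Change = 13.7652 − 12.9106 = 0.85 °C.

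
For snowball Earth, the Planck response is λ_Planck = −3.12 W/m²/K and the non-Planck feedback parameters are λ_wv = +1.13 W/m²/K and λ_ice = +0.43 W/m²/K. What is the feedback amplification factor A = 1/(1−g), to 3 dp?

Convert to gains: g_wv = 1.13/3.12 = 0.3622; g_ice = 0.43/3.12 = 0.1378.
Total gain g = 0.5.
A = 1/(1 − 0.5) = 2.000.

2.000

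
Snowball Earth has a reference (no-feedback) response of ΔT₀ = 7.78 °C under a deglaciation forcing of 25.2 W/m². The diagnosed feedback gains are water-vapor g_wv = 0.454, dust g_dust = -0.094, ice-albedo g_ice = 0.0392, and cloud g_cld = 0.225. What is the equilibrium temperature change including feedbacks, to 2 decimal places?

Total gain g = 0.454 − 0.094 + 0.0392 + 0.225 = 0.6242.
Amplification A = 1/(1 − 0.6242) = 2.661.
ΔT = 7.78 × 2.661 = 20.70 °C.

20.70 °C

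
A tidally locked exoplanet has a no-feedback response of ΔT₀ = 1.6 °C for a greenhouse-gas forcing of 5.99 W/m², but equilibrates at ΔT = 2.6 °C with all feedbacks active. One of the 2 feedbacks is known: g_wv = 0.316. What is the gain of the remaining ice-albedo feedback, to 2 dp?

0.07

Amplification A = ΔT/ΔT₀ = 2.6/1.6 = 1.625.
Total gain g = 1 − 1/A = 1 − 1/1.625 = 0.3846.
The known gain is 0.316.
g_ice = 0.3846 − 0.316 = 0.07.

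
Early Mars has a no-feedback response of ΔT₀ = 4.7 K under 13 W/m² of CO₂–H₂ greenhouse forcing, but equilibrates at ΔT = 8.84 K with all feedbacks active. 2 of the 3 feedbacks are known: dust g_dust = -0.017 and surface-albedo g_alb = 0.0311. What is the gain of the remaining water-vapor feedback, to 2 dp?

Amplification A = ΔT/ΔT₀ = 8.84/4.7 = 1.881.
Total gain g = 1 − 1/A = 1 − 1/1.881 = 0.4684.
Known gains sum to -0.017 + 0.0311 = 0.0141.
g_wv = 0.4684 − 0.0141 = 0.45.

0.45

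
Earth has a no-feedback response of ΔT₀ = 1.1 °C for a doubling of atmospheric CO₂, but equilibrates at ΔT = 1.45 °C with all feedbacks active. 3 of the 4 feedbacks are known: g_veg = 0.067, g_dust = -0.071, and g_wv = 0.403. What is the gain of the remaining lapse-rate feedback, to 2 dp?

-0.16

Amplification A = ΔT/ΔT₀ = 1.45/1.1 = 1.318.
Total gain g = 1 − 1/A = 1 − 1/1.318 = 0.2413.
Known gains sum to 0.067 − 0.071 + 0.403 = 0.399.
g_lr = 0.2413 − 0.399 = -0.16.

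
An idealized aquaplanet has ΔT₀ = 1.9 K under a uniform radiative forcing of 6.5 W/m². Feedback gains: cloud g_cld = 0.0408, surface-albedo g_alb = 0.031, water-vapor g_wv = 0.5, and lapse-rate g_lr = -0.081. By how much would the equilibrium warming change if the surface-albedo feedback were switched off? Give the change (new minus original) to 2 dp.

-0.21 K

Original: g = 0.4908, ΔT = 1.9/(1−0.4908) = 3.7313 K.
Without surface-albedo: g' = 0.4598, ΔT' = 1.9/(1−0.4598) = 3.5172 K.
Change = 3.5172 − 3.7313 = -0.21 K.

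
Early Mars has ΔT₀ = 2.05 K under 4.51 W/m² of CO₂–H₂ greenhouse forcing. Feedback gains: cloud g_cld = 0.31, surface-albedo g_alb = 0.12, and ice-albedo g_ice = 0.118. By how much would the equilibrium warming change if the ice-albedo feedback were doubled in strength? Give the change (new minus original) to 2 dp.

1.60 K

Original: g = 0.548, ΔT = 2.05/(1−0.548) = 4.5354 K.
With doubled ice-albedo: g' = 0.666, ΔT' = 2.05/(1−0.666) = 6.1377 K.
Change = 6.1377 − 4.5354 = 1.60 K.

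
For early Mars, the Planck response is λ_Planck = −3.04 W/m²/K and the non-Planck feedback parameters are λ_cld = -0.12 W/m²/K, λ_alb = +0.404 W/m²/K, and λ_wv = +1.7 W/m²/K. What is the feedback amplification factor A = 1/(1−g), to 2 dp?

Convert to gains: g_cld = -0.12/3.04 = -0.03947; g_alb = 0.404/3.04 = 0.1329; g_wv = 1.7/3.04 = 0.5592.
Total gain g = 0.65263.
A = 1/(1 − 0.65263) = 2.88.

2.88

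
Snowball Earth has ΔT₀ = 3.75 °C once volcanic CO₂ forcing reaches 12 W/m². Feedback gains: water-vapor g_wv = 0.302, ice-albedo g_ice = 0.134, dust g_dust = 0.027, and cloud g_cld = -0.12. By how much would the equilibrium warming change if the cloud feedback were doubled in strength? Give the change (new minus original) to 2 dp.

Original: g = 0.343, ΔT = 3.75/(1−0.343) = 5.7078 °C.
With doubled cloud: g' = 0.223, ΔT' = 3.75/(1−0.223) = 4.8263 °C.
Change = 4.8263 − 5.7078 = -0.88 °C.

-0.88 °C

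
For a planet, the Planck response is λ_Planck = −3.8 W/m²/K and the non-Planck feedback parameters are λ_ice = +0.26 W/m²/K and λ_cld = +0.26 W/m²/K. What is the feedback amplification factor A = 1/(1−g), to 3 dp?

Convert to gains: g_ice = 0.26/3.8 = 0.06842; g_cld = 0.26/3.8 = 0.06842.
Total gain g = 0.13684.
A = 1/(1 − 0.13684) = 1.159.

1.159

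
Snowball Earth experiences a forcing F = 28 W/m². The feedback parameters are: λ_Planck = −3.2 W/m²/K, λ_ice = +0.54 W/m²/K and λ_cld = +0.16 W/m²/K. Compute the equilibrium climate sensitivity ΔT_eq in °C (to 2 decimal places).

11.20 °C

Net feedback parameter λ = (−3.2) + (+0.54) + (+0.16) = -2.5 W/m²/K.
ΔT = −F/λ = −28/(-2.5) = 11.20 °C.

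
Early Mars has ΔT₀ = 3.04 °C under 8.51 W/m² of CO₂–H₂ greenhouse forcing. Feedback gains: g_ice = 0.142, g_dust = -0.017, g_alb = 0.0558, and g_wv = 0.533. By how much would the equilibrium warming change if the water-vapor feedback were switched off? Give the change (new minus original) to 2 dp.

Original: g = 0.7138, ΔT = 3.04/(1−0.7138) = 10.6219 °C.
Without water-vapor: g' = 0.1808, ΔT' = 3.04/(1−0.1808) = 3.7109 °C.
Change = 3.7109 − 10.6219 = -6.91 °C.

-6.91 °C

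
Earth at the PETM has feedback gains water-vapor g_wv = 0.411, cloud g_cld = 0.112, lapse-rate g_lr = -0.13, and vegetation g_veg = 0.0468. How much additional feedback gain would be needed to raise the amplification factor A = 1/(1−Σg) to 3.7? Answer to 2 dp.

0.29

Current total gain = 0.4398.
Target gain for A = 3.7: g* = 1 − 1/3.7 = 0.7297.
Additional gain needed = 0.7297 − 0.4398 = 0.29.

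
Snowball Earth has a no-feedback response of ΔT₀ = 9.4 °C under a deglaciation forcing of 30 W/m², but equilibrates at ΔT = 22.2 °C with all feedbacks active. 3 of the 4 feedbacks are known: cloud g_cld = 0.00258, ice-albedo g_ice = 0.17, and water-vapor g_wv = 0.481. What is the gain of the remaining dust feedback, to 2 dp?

-0.08

Amplification A = ΔT/ΔT₀ = 22.2/9.4 = 2.362.
Total gain g = 1 − 1/A = 1 − 1/2.362 = 0.5766.
Known gains sum to 0.00258 + 0.17 + 0.481 = 0.65358.
g_dust = 0.5766 − 0.65358 = -0.08.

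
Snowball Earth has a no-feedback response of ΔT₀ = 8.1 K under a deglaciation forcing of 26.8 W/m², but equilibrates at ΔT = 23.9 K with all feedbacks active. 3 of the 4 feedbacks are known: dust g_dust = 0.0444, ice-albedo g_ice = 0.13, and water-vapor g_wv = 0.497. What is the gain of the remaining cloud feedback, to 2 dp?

Amplification A = ΔT/ΔT₀ = 23.9/8.1 = 2.951.
Total gain g = 1 − 1/A = 1 − 1/2.951 = 0.6611.
Known gains sum to 0.0444 + 0.13 + 0.497 = 0.6714.
g_cld = 0.6611 − 0.6714 = -0.01.

-0.01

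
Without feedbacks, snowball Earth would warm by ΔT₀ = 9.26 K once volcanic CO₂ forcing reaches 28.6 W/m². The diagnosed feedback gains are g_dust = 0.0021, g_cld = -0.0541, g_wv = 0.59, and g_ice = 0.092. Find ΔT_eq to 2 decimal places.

25.03 K

Total gain g = 0.0021 − 0.0541 + 0.59 + 0.092 = 0.63.
Amplification A = 1/(1 − 0.63) = 2.703.
ΔT = 9.26 × 2.703 = 25.03 K.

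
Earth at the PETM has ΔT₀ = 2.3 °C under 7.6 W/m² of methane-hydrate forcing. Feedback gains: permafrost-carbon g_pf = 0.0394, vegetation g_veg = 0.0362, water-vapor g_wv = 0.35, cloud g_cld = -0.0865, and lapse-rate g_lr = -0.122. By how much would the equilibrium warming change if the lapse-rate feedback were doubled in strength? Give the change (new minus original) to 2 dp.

Original: g = 0.2171, ΔT = 2.3/(1−0.2171) = 2.9378 °C.
With doubled lapse-rate: g' = 0.0951, ΔT' = 2.3/(1−0.0951) = 2.5417 °C.
Change = 2.5417 − 2.9378 = -0.40 °C.

-0.40 °C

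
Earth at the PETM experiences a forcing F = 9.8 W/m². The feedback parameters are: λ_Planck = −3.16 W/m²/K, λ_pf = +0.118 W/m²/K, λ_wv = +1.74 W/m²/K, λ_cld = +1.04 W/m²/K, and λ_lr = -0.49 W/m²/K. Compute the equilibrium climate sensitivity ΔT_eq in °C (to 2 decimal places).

Net feedback parameter λ = (−3.16) + (+0.118) + (+1.74) + (+1.04) + (-0.49) = -0.752 W/m²/K.
ΔT = −F/λ = −9.8/(-0.752) = 13.03 °C.

13.03 °C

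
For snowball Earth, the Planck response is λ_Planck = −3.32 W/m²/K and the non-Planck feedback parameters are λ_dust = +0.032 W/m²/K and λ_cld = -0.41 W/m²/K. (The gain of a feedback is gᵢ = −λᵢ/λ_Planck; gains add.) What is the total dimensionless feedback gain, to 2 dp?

-0.11

Convert to gains: g_dust = 0.032/3.32 = 0.009639; g_cld = -0.41/3.32 = -0.1235.
Total gain g = -0.113861.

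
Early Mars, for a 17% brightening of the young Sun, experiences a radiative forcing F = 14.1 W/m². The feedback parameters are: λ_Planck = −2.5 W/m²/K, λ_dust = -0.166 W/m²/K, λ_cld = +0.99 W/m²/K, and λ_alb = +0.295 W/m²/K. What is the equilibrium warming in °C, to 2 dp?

Net feedback parameter λ = (−2.5) + (-0.166) + (+0.99) + (+0.295) = -1.381 W/m²/K.
ΔT = −F/λ = −14.1/(-1.381) = 10.21 °C.

10.21 °C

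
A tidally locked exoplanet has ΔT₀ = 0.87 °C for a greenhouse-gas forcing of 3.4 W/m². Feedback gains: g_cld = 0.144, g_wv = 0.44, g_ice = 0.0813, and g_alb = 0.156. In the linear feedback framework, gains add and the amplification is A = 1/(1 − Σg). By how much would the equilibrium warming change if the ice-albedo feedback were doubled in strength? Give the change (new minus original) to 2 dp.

Original: g = 0.8213, ΔT = 0.87/(1−0.8213) = 4.8685 °C.
With doubled ice-albedo: g' = 0.9026, ΔT' = 0.87/(1−0.9026) = 8.9322 °C.
Change = 8.9322 − 4.8685 = 4.06 °C.

4.06 °C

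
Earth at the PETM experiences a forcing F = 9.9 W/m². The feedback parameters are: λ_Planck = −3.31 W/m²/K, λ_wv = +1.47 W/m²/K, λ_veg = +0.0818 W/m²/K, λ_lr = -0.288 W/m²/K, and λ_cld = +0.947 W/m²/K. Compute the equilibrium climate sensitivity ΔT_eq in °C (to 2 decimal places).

Net feedback parameter λ = (−3.31) + (+1.47) + (+0.0818) + (-0.288) + (+0.947) = -1.0992 W/m²/K.
ΔT = −F/λ = −9.9/(-1.0992) = 9.01 °C.

9.01 °C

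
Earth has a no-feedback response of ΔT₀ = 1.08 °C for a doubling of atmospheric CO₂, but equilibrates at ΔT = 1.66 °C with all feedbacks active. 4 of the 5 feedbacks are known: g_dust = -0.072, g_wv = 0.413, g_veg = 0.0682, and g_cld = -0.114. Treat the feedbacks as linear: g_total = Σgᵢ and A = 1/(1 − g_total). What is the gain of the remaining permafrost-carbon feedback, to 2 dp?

Amplification A = ΔT/ΔT₀ = 1.66/1.08 = 1.537.
Total gain g = 1 − 1/A = 1 − 1/1.537 = 0.3494.
Known gains sum to -0.072 + 0.413 + 0.0682 − 0.114 = 0.2952.
g_pf = 0.3494 − 0.2952 = 0.05.

0.05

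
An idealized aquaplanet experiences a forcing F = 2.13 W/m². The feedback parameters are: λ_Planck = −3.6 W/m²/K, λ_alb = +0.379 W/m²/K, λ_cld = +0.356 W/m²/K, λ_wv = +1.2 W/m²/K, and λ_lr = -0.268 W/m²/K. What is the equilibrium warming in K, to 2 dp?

1.10 K

Net feedback parameter λ = (−3.6) + (+0.379) + (+0.356) + (+1.2) + (-0.268) = -1.933 W/m²/K.
ΔT = −F/λ = −2.13/(-1.933) = 1.10 K.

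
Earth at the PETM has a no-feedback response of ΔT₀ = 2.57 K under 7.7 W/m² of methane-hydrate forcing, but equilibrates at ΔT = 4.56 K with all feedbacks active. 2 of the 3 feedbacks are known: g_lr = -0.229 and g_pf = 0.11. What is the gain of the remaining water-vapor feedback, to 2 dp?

0.56

Amplification A = ΔT/ΔT₀ = 4.56/2.57 = 1.774.
Total gain g = 1 − 1/A = 1 − 1/1.774 = 0.4363.
Known gains sum to -0.229 + 0.11 = -0.119.
g_wv = 0.4363 + 0.119 = 0.56.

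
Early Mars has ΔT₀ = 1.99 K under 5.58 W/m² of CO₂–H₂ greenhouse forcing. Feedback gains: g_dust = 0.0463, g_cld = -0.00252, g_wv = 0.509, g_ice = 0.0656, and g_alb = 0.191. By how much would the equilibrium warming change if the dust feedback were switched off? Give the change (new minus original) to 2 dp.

-2.04 K

Original: g = 0.80938, ΔT = 1.99/(1−0.80938) = 10.4396 K.
Without dust: g' = 0.76308, ΔT' = 1.99/(1−0.76308) = 8.3995 K.
Change = 8.3995 − 10.4396 = -2.04 K.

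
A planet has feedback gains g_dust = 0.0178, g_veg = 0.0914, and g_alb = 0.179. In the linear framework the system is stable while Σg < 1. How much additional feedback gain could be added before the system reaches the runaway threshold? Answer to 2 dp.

Current total gain = 0.0178 + 0.0914 + 0.179 = 0.2882.
Margin to runaway = 1 − 0.2882 = 0.71.

0.71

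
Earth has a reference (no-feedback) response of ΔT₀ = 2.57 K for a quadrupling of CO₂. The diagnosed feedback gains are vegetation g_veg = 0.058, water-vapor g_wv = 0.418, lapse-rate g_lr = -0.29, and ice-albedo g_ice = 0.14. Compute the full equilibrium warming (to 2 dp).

Total gain g = 0.058 + 0.418 − 0.29 + 0.14 = 0.326.
Amplification A = 1/(1 − 0.326) = 1.484.
ΔT = 2.57 × 1.484 = 3.81 K.

3.81 K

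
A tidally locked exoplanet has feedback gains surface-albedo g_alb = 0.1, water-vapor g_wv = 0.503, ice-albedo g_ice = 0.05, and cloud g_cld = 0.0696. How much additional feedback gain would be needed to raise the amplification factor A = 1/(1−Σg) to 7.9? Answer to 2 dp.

Current total gain = 0.7226.
Target gain for A = 7.9: g* = 1 − 1/7.9 = 0.8734.
Additional gain needed = 0.8734 − 0.7226 = 0.15.

0.15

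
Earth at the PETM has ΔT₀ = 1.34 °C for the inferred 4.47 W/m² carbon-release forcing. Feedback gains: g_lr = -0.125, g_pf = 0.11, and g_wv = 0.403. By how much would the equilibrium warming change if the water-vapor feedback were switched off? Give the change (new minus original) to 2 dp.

-0.87 °C

Original: g = 0.388, ΔT = 1.34/(1−0.388) = 2.1895 °C.
Without water-vapor: g' = -0.015, ΔT' = 1.34/(1+0.015) = 1.3202 °C.
Change = 1.3202 − 2.1895 = -0.87 °C.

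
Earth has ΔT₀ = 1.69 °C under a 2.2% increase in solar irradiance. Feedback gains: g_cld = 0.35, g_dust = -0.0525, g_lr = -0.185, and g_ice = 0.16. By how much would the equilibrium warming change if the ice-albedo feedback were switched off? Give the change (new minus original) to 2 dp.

-0.42 °C

Original: g = 0.2725, ΔT = 1.69/(1−0.2725) = 2.3230 °C.
Without ice-albedo: g' = 0.1125, ΔT' = 1.69/(1−0.1125) = 1.9042 °C.
Change = 1.9042 − 2.3230 = -0.42 °C.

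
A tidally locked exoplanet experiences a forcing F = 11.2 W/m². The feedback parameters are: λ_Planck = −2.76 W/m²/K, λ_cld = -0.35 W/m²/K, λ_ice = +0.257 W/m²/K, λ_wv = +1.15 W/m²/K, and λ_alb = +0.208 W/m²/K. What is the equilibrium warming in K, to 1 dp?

7.5 K

Net feedback parameter λ = (−2.76) + (-0.35) + (+0.257) + (+1.15) + (+0.208) = -1.495 W/m²/K.
ΔT = −F/λ = −11.2/(-1.495) = 7.5 K.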